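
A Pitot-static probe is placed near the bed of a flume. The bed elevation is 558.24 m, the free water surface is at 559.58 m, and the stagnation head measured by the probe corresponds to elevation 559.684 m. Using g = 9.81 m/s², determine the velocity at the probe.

v ≈ 1.43 m/s

Near the bed, under hydrostatic conditions, the piezometric head (z + ψ) equals the free-surface elevation, 559.58 m.
Velocity head = total − piezometric = 559.684 − 559.58 = 0.104 m.
v = √(2g·h_v) = √(2 × 9.81 × 0.104) = 1.43 m/s.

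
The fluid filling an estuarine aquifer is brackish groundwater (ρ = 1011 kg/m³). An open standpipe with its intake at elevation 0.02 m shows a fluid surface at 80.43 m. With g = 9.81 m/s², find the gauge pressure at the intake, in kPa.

Pressure head ψ = h − z = 80.43 − 0.02 = 80.41 m.
P = ρgψ = 1011 × 9.81 × 80.41 = 797499 Pa ≈ 797 kPa.

P ≈ 797 kPa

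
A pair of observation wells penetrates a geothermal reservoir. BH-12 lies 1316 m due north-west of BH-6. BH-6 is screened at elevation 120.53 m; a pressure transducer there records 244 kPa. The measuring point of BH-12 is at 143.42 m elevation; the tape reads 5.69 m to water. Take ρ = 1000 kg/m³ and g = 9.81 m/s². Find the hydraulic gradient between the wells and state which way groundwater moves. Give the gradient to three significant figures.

i ≈ 0.00583; groundwater flows toward the north-west

Pressure head at BH-6: ψ = P/(ρg) = 244×1000 / (1000 × 9.81) = 24.87 m.
Total head at BH-6: h = z + ψ = 120.53 + 24.87 = 145.40 m.
Total head at BH-12: h = 143.42 − 5.69 = 137.73 m.
Head difference: h(BH-6) − h(BH-12) = 145.40 − 137.73 = 7.67 m.
Hydraulic gradient: i = |Δh| / L = 7.67 / 1316 = 0.00583.
Flow is from higher to lower head: from BH-6 toward BH-12, i.e. toward the north-west.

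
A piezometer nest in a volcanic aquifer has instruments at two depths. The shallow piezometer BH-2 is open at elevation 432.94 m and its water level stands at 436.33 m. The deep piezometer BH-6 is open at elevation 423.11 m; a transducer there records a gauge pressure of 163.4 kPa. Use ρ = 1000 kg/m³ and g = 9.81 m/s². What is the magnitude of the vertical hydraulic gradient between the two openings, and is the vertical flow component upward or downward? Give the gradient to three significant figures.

|i_v| ≈ 0.350; vertical flow is upward

Total head at BH-2: h = 436.33 m (water level in the standpipe).
Pressure head at BH-6: ψ = P/(ρg) = 163.4×1000 / (1000 × 9.81) = 16.66 m.
Total head at BH-6: h = z + ψ = 423.11 + 16.66 = 439.77 m.
Δh = h(BH-2) − h(BH-6) = 436.33 − 439.77 = -3.44 m.
Vertical separation Δz = 432.94 − 423.11 = 9.83 m.
|i_v| = |Δh| / Δz = 3.44 / 9.83 = 0.350.
Head is higher in the deep piezometer, so vertical flow is upward (discharge condition).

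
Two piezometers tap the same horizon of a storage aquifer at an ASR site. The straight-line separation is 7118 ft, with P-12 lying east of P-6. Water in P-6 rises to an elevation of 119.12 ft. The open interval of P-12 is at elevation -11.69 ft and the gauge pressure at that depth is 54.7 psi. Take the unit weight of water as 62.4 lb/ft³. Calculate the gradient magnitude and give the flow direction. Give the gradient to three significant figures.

Total head at P-6: h = 119.12 ft (water level in the piezometer is the total head).
Pressure head at P-12: ψ = 144·P/γ = 144 × 54.7 / 62.4 = 126.23 ft.
Total head at P-12: h = z + ψ = -11.69 + 126.23 = 114.54 ft.
Head difference: h(P-6) − h(P-12) = 119.12 − 114.54 = 4.58 ft.
Hydraulic gradient: i = |Δh| / L = 4.58 / 7118 = 0.000643.
Flow is from higher to lower head: from P-6 toward P-12, i.e. toward the east.

i ≈ 0.000643; groundwater flows toward the east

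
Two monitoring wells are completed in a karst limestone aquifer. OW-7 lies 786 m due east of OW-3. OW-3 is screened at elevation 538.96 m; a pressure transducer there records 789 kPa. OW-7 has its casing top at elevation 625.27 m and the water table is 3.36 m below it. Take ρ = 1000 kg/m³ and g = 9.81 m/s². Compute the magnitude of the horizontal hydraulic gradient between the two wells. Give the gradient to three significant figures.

i ≈ 0.00321

Pressure head at OW-3: ψ = P/(ρg) = 789×1000 / (1000 × 9.81) = 80.43 m.
Total head at OW-3: h = z + ψ = 538.96 + 80.43 = 619.39 m.
Total head at OW-7: h = 625.27 − 3.36 = 621.91 m.
Head difference: h(OW-3) − h(OW-7) = 619.39 − 621.91 = -2.52 m.
Hydraulic gradient: i = |Δh| / L = 2.52 / 786 = 0.00321.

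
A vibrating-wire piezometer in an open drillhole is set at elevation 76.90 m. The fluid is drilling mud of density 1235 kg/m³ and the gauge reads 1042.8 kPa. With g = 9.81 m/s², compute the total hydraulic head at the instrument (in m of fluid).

h ≈ 162.97 m

ψ = P/(ρg) = 1042.8×1000 / (1235 × 9.81) = 86.07 m.
h = z + ψ = 76.90 + 86.07 = 162.97 m.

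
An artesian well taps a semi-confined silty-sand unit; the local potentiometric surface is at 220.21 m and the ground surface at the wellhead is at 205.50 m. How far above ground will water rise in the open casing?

≈ 14.71 m above ground

Water rises to the potentiometric surface, so the rise above ground = 220.21 − 205.50 = 14.71 m.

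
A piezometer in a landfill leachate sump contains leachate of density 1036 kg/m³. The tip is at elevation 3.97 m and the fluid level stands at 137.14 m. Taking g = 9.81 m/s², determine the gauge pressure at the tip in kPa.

Pressure head ψ = h − z = 137.14 − 3.97 = 133.17 m.
P = ρgψ = 1036 × 9.81 × 133.17 = 1353428 Pa ≈ 1350 kPa.

P ≈ 1350 kPa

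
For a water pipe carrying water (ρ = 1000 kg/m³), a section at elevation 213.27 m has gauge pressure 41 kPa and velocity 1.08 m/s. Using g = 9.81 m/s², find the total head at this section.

Pressure head ψ = P/(ρg) = 41×1000 / (1000 × 9.81) = 4.18 m.
Velocity head = v²/(2g) = 1.08² / (2 × 9.81) = 0.059 m.
h = z + ψ + v²/(2g) = 213.27 + 4.18 + 0.059 = 217.51 m.

h ≈ 217.51 m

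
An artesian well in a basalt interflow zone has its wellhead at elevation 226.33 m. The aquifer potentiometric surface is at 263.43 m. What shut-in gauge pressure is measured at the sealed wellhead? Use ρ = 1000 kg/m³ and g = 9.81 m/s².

Head above the cap: Δh = 263.43 − 226.33 = 37.10 m.
P = ρgΔh = 1000 × 9.81 × 37.10 = 363951 Pa ≈ 364 kPa.

P ≈ 364 kPa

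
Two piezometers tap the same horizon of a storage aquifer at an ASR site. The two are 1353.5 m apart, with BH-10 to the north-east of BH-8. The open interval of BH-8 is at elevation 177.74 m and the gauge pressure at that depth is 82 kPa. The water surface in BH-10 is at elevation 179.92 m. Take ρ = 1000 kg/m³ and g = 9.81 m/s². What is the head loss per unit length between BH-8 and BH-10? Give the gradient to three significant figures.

i ≈ 0.00457 m/m

Pressure head at BH-8: ψ = P/(ρg) = 82×1000 / (1000 × 9.81) = 8.36 m.
Total head at BH-8: h = z + ψ = 177.74 + 8.36 = 186.10 m.
Total head at BH-10: h = 179.92 m (water level in the piezometer is the total head).
Head difference: h(BH-8) − h(BH-10) = 186.10 − 179.92 = 6.18 m.
Hydraulic gradient: i = |Δh| / L = 6.18 / 1353.5 = 0.00457.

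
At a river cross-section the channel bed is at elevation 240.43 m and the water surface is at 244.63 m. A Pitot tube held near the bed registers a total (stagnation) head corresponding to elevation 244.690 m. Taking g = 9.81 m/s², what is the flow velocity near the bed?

v ≈ 1.08 m/s

Near the bed, under hydrostatic conditions, the piezometric head (z + ψ) equals the free-surface elevation, 244.63 m.
Velocity head = total − piezometric = 244.690 − 244.63 = 0.060 m.
v = √(2g·h_v) = √(2 × 9.81 × 0.060) = 1.08 m/s.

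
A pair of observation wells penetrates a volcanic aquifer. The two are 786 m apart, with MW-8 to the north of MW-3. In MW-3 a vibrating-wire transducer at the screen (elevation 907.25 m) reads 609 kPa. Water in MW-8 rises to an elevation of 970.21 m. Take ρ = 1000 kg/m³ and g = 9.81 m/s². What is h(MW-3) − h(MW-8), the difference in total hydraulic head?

Pressure head at MW-3: ψ = P/(ρg) = 609×1000 / (1000 × 9.81) = 62.08 m.
Total head at MW-3: h = z + ψ = 907.25 + 62.08 = 969.33 m.
Total head at MW-8: h = 970.21 m (water level in the piezometer is the total head).
Head difference: h(MW-3) − h(MW-8) = 969.33 − 970.21 = -0.88 m.

Δh ≈ -0.88 m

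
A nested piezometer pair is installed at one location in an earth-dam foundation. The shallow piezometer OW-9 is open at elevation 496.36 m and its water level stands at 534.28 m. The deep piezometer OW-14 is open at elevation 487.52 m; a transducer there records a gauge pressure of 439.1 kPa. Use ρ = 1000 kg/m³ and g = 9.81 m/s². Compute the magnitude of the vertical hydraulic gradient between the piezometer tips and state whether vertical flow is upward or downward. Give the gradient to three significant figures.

Total head at OW-9: h = 534.28 m (water level in the standpipe).
Pressure head at OW-14: ψ = P/(ρg) = 439.1×1000 / (1000 × 9.81) = 44.76 m.
Total head at OW-14: h = z + ψ = 487.52 + 44.76 = 532.28 m.
Δh = h(OW-9) − h(OW-14) = 534.28 − 532.28 = 2.00 m.
Vertical separation Δz = 496.36 − 487.52 = 8.84 m.
|i_v| = |Δh| / Δz = 2.00 / 8.84 = 0.226.
Head is higher in the shallow piezometer, so vertical flow is downward (recharge condition).

|i_v| ≈ 0.226; vertical flow is downward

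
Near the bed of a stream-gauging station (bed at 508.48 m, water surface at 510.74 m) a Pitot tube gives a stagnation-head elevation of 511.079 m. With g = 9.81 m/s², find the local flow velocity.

Near the bed, under hydrostatic conditions, the piezometric head (z + ψ) equals the free-surface elevation, 510.74 m.
Velocity head = total − piezometric = 511.079 − 510.74 = 0.339 m.
v = √(2g·h_v) = √(2 × 9.81 × 0.339) = 2.58 m/s.

v ≈ 2.58 m/s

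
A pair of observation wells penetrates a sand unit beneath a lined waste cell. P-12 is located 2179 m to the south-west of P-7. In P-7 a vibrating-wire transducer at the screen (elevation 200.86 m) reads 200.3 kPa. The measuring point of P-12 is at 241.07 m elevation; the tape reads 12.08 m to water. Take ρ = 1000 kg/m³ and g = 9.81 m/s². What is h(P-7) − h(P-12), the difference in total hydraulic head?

Δh ≈ -7.71 m

Pressure head at P-7: ψ = P/(ρg) = 200.3×1000 / (1000 × 9.81) = 20.42 m.
Total head at P-7: h = z + ψ = 200.86 + 20.42 = 221.28 m.
Total head at P-12: h = 241.07 − 12.08 = 228.99 m.
Head difference: h(P-7) − h(P-12) = 221.28 − 228.99 = -7.71 m.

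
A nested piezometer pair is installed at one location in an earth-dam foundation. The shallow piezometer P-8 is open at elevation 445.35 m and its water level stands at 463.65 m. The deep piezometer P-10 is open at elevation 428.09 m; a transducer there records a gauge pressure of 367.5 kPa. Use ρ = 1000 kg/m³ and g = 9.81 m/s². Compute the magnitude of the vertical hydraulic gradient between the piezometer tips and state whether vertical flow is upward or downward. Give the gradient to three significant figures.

|i_v| ≈ 0.110; vertical flow is upward

Total head at P-8: h = 463.65 m (water level in the standpipe).
Pressure head at P-10: ψ = P/(ρg) = 367.5×1000 / (1000 × 9.81) = 37.46 m.
Total head at P-10: h = z + ψ = 428.09 + 37.46 = 465.55 m.
Δh = h(P-8) − h(P-10) = 463.65 − 465.55 = -1.90 m.
Vertical separation Δz = 445.35 − 428.09 = 17.26 m.
|i_v| = |Δh| / Δz = 1.90 / 17.26 = 0.110.
Head is higher in the deep piezometer, so vertical flow is upward (discharge condition).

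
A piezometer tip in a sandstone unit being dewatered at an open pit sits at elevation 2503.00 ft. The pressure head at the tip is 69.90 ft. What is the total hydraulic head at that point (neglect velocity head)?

h = z + ψ = 2503.00 + 69.90 = 2572.90 ft.

h ≈ 2572.90 ft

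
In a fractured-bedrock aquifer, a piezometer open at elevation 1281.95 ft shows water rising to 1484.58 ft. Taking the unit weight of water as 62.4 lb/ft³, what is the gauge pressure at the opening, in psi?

Pressure head ψ = h − z = 1484.58 − 1281.95 = 202.63 ft.
P = γ·ψ / 144 = 62.4 × 202.63 / 144 = 87.8 psi.

P ≈ 87.8 psi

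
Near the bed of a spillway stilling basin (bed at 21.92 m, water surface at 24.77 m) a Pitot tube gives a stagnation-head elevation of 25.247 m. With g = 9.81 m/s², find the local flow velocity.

v ≈ 3.06 m/s

Near the bed, under hydrostatic conditions, the piezometric head (z + ψ) equals the free-surface elevation, 24.77 m.
Velocity head = total − piezometric = 25.247 − 24.77 = 0.477 m.
v = √(2g·h_v) = √(2 × 9.81 × 0.477) = 3.06 m/s.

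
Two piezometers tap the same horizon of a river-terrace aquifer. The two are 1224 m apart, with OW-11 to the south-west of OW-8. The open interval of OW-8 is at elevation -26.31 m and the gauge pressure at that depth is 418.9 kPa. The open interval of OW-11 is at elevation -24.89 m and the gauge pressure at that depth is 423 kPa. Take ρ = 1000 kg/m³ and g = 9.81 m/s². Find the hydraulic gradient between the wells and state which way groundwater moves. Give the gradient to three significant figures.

i ≈ 0.00150; groundwater flows toward the north-east

Pressure head at OW-8: ψ = P/(ρg) = 418.9×1000 / (1000 × 9.81) = 42.70 m.
Total head at OW-8: h = z + ψ = -26.31 + 42.70 = 16.39 m.
Pressure head at OW-11: ψ = P/(ρg) = 423×1000 / (1000 × 9.81) = 43.12 m.
Total head at OW-11: h = z + ψ = -24.89 + 43.12 = 18.23 m.
Head difference: h(OW-8) − h(OW-11) = 16.39 − 18.23 = -1.84 m.
Hydraulic gradient: i = |Δh| / L = 1.84 / 1224 = 0.00150.
Flow is from higher to lower head: from OW-11 toward OW-8, i.e. toward the north-east.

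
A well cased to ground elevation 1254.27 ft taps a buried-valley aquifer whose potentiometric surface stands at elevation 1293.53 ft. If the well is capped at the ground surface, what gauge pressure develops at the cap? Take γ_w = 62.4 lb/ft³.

P ≈ 17.0 psi

Head above the cap: Δh = 1293.53 − 1254.27 = 39.26 ft.
P = γΔh/144 = 62.4 × 39.26 / 144 = 17.0 psi.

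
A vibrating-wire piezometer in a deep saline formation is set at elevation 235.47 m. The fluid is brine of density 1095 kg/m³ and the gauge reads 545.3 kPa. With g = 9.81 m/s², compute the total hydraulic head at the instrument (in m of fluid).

ψ = P/(ρg) = 545.3×1000 / (1095 × 9.81) = 50.76 m.
h = z + ψ = 235.47 + 50.76 = 286.23 m.

h ≈ 286.23 m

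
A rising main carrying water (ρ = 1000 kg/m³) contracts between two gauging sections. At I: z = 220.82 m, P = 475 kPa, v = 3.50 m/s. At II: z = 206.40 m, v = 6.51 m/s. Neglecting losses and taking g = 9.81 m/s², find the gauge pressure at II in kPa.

Pressure head at I: ψ₁ = P₁/(ρg) = 475×1000 / (1000 × 9.81) = 48.42 m.
Velocity heads: v₁²/2g = 3.50²/19.62 = 0.624 m; v₂²/2g = 6.51²/19.62 = 2.160 m.
Total head H = z₁ + ψ₁ + v₁²/2g = 220.82 + 48.42 + 0.624 = 269.86 m.
ψ₂ = H − z₂ − v₂²/2g = 269.86 − 206.40 − 2.160 = 61.30 m.
P₂ = ρgψ₂ = 1000 × 9.81 × 61.30 ≈ 601 kPa.

P₂ ≈ 601 kPa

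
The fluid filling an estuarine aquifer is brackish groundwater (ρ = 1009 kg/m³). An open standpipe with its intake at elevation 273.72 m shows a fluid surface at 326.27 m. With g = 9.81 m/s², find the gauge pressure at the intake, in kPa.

Pressure head ψ = h − z = 326.27 − 273.72 = 52.55 m.
P = ρgψ = 1009 × 9.81 × 52.55 = 520155 Pa ≈ 520 kPa.

P ≈ 520 kPa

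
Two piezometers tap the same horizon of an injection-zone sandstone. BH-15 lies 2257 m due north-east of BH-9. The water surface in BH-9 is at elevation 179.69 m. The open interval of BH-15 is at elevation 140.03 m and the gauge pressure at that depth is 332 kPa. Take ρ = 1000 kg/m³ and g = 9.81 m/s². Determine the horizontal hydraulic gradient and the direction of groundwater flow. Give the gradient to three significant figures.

Total head at BH-9: h = 179.69 m (water level in the piezometer is the total head).
Pressure head at BH-15: ψ = P/(ρg) = 332×1000 / (1000 × 9.81) = 33.84 m.
Total head at BH-15: h = z + ψ = 140.03 + 33.84 = 173.87 m.
Head difference: h(BH-9) − h(BH-15) = 179.69 − 173.87 = 5.82 m.
Hydraulic gradient: i = |Δh| / L = 5.82 / 2257 = 0.00258.
Flow is from higher to lower head: from BH-9 toward BH-15, i.e. toward the north-east.

i ≈ 0.00258; groundwater flows toward the north-east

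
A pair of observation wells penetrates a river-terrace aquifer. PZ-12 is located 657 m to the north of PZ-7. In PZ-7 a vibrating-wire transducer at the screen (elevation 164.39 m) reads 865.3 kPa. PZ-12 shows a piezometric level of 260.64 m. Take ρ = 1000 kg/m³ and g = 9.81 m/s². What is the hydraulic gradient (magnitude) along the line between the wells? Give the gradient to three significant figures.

i ≈ 0.0122

Pressure head at PZ-7: ψ = P/(ρg) = 865.3×1000 / (1000 × 9.81) = 88.21 m.
Total head at PZ-7: h = z + ψ = 164.39 + 88.21 = 252.60 m.
Total head at PZ-12: h = 260.64 m (water level in the piezometer is the total head).
Head difference: h(PZ-7) − h(PZ-12) = 252.60 − 260.64 = -8.04 m.
Hydraulic gradient: i = |Δh| / L = 8.04 / 657 = 0.0122.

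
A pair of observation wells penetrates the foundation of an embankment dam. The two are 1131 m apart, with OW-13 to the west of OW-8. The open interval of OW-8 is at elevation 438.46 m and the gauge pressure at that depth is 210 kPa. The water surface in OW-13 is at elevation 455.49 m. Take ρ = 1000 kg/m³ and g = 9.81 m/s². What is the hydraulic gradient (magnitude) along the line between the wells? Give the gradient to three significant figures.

Pressure head at OW-8: ψ = P/(ρg) = 210×1000 / (1000 × 9.81) = 21.41 m.
Total head at OW-8: h = z + ψ = 438.46 + 21.41 = 459.87 m.
Total head at OW-13: h = 455.49 m (water level in the piezometer is the total head).
Head difference: h(OW-8) − h(OW-13) = 459.87 − 455.49 = 4.38 m.
Hydraulic gradient: i = |Δh| / L = 4.38 / 1131 = 0.00387.

i ≈ 0.00387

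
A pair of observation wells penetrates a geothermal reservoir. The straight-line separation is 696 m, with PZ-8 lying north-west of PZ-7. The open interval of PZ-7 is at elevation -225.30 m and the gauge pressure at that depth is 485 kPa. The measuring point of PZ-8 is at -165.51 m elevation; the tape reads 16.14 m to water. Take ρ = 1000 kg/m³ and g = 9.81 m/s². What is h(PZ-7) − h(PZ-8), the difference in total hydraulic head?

Pressure head at PZ-7: ψ = P/(ρg) = 485×1000 / (1000 × 9.81) = 49.44 m.
Total head at PZ-7: h = z + ψ = -225.30 + 49.44 = -175.86 m.
Total head at PZ-8: h = -165.51 − 16.14 = -181.65 m.
Head difference: h(PZ-7) − h(PZ-8) = -175.86 − (-181.65) = 5.79 m.

Δh ≈ 5.79 m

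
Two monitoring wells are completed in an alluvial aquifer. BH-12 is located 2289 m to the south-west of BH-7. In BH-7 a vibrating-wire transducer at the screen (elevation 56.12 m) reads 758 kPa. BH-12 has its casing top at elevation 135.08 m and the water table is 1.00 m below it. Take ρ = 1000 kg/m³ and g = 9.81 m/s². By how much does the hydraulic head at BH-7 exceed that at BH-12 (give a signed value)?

Pressure head at BH-7: ψ = P/(ρg) = 758×1000 / (1000 × 9.81) = 77.27 m.
Total head at BH-7: h = z + ψ = 56.12 + 77.27 = 133.39 m.
Total head at BH-12: h = 135.08 − 1.00 = 134.08 m.
Head difference: h(BH-7) − h(BH-12) = 133.39 − 134.08 = -0.69 m.

Δh ≈ -0.69 m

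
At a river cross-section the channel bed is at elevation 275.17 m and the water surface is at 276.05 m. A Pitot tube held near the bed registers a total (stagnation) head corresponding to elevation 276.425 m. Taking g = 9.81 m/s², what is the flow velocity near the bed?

Near the bed, under hydrostatic conditions, the piezometric head (z + ψ) equals the free-surface elevation, 276.05 m.
Velocity head = total − piezometric = 276.425 − 276.05 = 0.375 m.
v = √(2g·h_v) = √(2 × 9.81 × 0.375) = 2.71 m/s.

v ≈ 2.71 m/s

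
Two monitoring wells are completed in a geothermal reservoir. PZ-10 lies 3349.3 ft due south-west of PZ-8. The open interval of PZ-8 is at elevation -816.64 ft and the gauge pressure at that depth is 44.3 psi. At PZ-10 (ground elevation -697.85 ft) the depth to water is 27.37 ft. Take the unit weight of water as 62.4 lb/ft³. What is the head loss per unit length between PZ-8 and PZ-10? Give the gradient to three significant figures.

Pressure head at PZ-8: ψ = 144·P/γ = 144 × 44.3 / 62.4 = 102.23 ft.
Total head at PZ-8: h = z + ψ = -816.64 + 102.23 = -714.41 ft.
Total head at PZ-10: h = -697.85 − 27.37 = -725.22 ft.
Head difference: h(PZ-8) − h(PZ-10) = -714.41 − (-725.22) = 10.81 ft.
Hydraulic gradient: i = |Δh| / L = 10.81 / 3349.3 = 0.00323.

i ≈ 0.00323 ft/ft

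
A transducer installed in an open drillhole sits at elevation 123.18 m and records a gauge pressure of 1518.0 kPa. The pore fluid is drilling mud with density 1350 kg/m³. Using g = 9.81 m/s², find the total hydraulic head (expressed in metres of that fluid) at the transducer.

ψ = P/(ρg) = 1518.0×1000 / (1350 × 9.81) = 114.62 m.
h = z + ψ = 123.18 + 114.62 = 237.80 m.

h ≈ 237.80 m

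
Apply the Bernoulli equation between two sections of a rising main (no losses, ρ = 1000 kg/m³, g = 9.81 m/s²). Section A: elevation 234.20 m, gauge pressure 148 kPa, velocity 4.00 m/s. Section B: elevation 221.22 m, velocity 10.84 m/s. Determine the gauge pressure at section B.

Pressure head at A: ψ₁ = P₁/(ρg) = 148×1000 / (1000 × 9.81) = 15.09 m.
Velocity heads: v₁²/2g = 4.00²/19.62 = 0.815 m; v₂²/2g = 10.84²/19.62 = 5.989 m.
Total head H = z₁ + ψ₁ + v₁²/2g = 234.20 + 15.09 + 0.815 = 250.10 m.
ψ₂ = H − z₂ − v₂²/2g = 250.10 − 221.22 − 5.989 = 22.89 m.
P₂ = ρgψ₂ = 1000 × 9.81 × 22.89 ≈ 225 kPa.

P₂ ≈ 225 kPa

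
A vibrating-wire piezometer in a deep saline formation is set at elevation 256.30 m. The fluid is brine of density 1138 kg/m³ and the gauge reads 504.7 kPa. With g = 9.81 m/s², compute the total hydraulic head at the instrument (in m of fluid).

h ≈ 301.51 m

ψ = P/(ρg) = 504.7×1000 / (1138 × 9.81) = 45.21 m.
h = z + ψ = 256.30 + 45.21 = 301.51 m.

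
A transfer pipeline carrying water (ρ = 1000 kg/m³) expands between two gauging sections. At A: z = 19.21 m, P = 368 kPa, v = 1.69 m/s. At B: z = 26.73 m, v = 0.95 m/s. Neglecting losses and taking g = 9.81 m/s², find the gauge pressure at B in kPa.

Pressure head at A: ψ₁ = P₁/(ρg) = 368×1000 / (1000 × 9.81) = 37.51 m.
Velocity heads: v₁²/2g = 1.69²/19.62 = 0.146 m; v₂²/2g = 0.95²/19.62 = 0.046 m.
Total head H = z₁ + ψ₁ + v₁²/2g = 19.21 + 37.51 + 0.146 = 56.87 m.
ψ₂ = H − z₂ − v₂²/2g = 56.87 − 26.73 − 0.046 = 30.09 m.
P₂ = ρgψ₂ = 1000 × 9.81 × 30.09 ≈ 295 kPa.

P₂ ≈ 295 kPa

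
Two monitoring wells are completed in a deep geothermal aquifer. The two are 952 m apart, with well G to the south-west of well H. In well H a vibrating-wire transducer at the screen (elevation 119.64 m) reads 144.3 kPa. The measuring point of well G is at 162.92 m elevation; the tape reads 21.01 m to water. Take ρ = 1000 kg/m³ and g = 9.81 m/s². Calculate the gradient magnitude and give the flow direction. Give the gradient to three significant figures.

i ≈ 0.00794; groundwater flows toward the north-east

Pressure head at well H: ψ = P/(ρg) = 144.3×1000 / (1000 × 9.81) = 14.71 m.
Total head at well H: h = z + ψ = 119.64 + 14.71 = 134.35 m.
Total head at well G: h = 162.92 − 21.01 = 141.91 m.
Head difference: h(well H) − h(well G) = 134.35 − 141.91 = -7.56 m.
Hydraulic gradient: i = |Δh| / L = 7.56 / 952 = 0.00794.
Flow is from higher to lower head: from well G toward well H, i.e. toward the north-east.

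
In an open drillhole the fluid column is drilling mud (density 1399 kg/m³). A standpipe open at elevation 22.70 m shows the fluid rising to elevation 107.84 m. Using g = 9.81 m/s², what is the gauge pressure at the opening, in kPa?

P ≈ 1170 kPa

Pressure head ψ = h − z = 107.84 − 22.70 = 85.14 m.
P = ρgψ = 1399 × 9.81 × 85.14 = 1168478 Pa ≈ 1170 kPa.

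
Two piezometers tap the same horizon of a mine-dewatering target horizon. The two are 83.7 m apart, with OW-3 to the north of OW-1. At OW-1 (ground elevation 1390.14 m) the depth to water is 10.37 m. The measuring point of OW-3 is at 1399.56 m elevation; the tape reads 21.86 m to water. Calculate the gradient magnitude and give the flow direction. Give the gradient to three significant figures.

i ≈ 0.0247; groundwater flows toward the north

Total head at OW-1: h = 1390.14 − 10.37 = 1379.77 m.
Total head at OW-3: h = 1399.56 − 21.86 = 1377.70 m.
Head difference: h(OW-1) − h(OW-3) = 1379.77 − 1377.70 = 2.07 m.
Hydraulic gradient: i = |Δh| / L = 2.07 / 83.7 = 0.0247.
Flow is from higher to lower head: from OW-1 toward OW-3, i.e. toward the north.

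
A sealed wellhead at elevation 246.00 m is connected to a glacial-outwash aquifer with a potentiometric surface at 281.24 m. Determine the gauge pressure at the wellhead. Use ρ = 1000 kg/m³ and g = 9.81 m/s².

Head above the cap: Δh = 281.24 − 246.00 = 35.24 m.
P = ρgΔh = 1000 × 9.81 × 35.24 = 345704 Pa ≈ 346 kPa.

P ≈ 346 kPa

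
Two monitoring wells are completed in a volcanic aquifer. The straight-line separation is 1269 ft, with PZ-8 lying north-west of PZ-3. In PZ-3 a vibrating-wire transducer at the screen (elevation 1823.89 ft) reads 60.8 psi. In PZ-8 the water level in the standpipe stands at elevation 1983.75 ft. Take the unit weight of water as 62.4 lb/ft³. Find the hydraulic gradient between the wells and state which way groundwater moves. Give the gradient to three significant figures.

Pressure head at PZ-3: ψ = 144·P/γ = 144 × 60.8 / 62.4 = 140.31 ft.
Total head at PZ-3: h = z + ψ = 1823.89 + 140.31 = 1964.20 ft.
Total head at PZ-8: h = 1983.75 ft (water level in the piezometer is the total head).
Head difference: h(PZ-3) − h(PZ-8) = 1964.20 − 1983.75 = -19.55 ft.
Hydraulic gradient: i = |Δh| / L = 19.55 / 1269 = 0.0154.
Flow is from higher to lower head: from PZ-8 toward PZ-3, i.e. toward the south-east.

i ≈ 0.0154; groundwater flows toward the south-east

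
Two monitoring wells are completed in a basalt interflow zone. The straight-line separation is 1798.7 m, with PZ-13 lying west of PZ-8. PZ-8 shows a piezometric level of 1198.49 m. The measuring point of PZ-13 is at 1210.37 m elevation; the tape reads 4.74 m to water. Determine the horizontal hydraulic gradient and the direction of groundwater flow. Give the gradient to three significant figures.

i ≈ 0.00397; groundwater flows toward the east

Total head at PZ-8: h = 1198.49 m (water level in the piezometer is the total head).
Total head at PZ-13: h = 1210.37 − 4.74 = 1205.63 m.
Head difference: h(PZ-8) − h(PZ-13) = 1198.49 − 1205.63 = -7.14 m.
Hydraulic gradient: i = |Δh| / L = 7.14 / 1798.7 = 0.00397.
Flow is from higher to lower head: from PZ-13 toward PZ-8, i.e. toward the east.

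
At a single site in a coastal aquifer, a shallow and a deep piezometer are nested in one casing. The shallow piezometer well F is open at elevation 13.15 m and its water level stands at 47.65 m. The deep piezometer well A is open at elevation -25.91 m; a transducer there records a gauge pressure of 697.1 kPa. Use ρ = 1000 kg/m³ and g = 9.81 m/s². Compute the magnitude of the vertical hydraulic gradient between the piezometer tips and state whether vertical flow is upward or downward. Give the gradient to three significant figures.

|i_v| ≈ 0.0640; vertical flow is downward

Total head at well F: h = 47.65 m (water level in the standpipe).
Pressure head at well A: ψ = P/(ρg) = 697.1×1000 / (1000 × 9.81) = 71.06 m.
Total head at well A: h = z + ψ = -25.91 + 71.06 = 45.15 m.
Δh = h(well F) − h(well A) = 47.65 − 45.15 = 2.50 m.
Vertical separation Δz = 13.15 − (-25.91) = 39.06 m.
|i_v| = |Δh| / Δz = 2.50 / 39.06 = 0.0640.
Head is higher in the shallow piezometer, so vertical flow is downward (recharge condition).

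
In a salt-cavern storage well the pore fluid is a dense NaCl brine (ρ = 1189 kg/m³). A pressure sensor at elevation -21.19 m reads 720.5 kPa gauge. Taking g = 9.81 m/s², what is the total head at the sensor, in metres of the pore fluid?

h ≈ 40.58 m

ψ = P/(ρg) = 720.5×1000 / (1189 × 9.81) = 61.77 m.
h = z + ψ = -21.19 + 61.77 = 40.58 m.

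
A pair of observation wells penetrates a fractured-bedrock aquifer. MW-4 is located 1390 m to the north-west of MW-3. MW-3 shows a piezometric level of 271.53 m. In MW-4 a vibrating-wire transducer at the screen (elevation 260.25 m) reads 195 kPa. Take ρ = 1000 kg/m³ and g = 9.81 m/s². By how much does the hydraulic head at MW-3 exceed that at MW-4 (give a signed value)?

Total head at MW-3: h = 271.53 m (water level in the piezometer is the total head).
Pressure head at MW-4: ψ = P/(ρg) = 195×1000 / (1000 × 9.81) = 19.88 m.
Total head at MW-4: h = z + ψ = 260.25 + 19.88 = 280.13 m.
Head difference: h(MW-3) − h(MW-4) = 271.53 − 280.13 = -8.60 m.

Δh ≈ -8.60 m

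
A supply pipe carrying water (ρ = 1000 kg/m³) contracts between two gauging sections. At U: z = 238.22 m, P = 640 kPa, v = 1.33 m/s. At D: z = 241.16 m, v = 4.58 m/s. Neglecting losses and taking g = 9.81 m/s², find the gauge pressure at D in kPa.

P₂ ≈ 602 kPa

Pressure head at U: ψ₁ = P₁/(ρg) = 640×1000 / (1000 × 9.81) = 65.24 m.
Velocity heads: v₁²/2g = 1.33²/19.62 = 0.090 m; v₂²/2g = 4.58²/19.62 = 1.069 m.
Total head H = z₁ + ψ₁ + v₁²/2g = 238.22 + 65.24 + 0.090 = 303.55 m.
ψ₂ = H − z₂ − v₂²/2g = 303.55 − 241.16 − 1.069 = 61.32 m.
P₂ = ρgψ₂ = 1000 × 9.81 × 61.32 ≈ 602 kPa.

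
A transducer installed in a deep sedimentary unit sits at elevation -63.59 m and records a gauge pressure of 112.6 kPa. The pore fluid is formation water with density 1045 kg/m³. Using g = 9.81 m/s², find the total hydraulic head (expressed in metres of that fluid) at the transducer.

h ≈ -52.61 m

ψ = P/(ρg) = 112.6×1000 / (1045 × 9.81) = 10.98 m.
h = z + ψ = -63.59 + 10.98 = -52.61 m.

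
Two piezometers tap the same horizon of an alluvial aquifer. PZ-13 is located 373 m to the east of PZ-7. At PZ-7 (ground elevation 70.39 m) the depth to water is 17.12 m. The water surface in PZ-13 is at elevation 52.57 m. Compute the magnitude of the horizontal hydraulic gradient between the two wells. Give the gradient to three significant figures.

i ≈ 0.00188

Total head at PZ-7: h = 70.39 − 17.12 = 53.27 m.
Total head at PZ-13: h = 52.57 m (water level in the piezometer is the total head).
Head difference: h(PZ-7) − h(PZ-13) = 53.27 − 52.57 = 0.70 m.
Hydraulic gradient: i = |Δh| / L = 0.70 / 373 = 0.00188.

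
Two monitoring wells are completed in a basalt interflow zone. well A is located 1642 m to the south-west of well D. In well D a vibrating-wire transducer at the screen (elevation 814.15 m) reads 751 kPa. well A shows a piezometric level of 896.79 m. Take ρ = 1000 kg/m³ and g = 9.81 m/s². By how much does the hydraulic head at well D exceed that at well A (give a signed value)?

Δh ≈ -6.09 m

Pressure head at well D: ψ = P/(ρg) = 751×1000 / (1000 × 9.81) = 76.55 m.
Total head at well D: h = z + ψ = 814.15 + 76.55 = 890.70 m.
Total head at well A: h = 896.79 m (water level in the piezometer is the total head).
Head difference: h(well D) − h(well A) = 890.70 − 896.79 = -6.09 m.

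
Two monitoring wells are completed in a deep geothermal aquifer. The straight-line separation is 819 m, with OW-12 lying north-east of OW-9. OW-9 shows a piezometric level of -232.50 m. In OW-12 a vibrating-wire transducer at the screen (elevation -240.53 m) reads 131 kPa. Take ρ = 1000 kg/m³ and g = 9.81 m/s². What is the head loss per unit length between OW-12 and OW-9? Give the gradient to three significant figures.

i ≈ 0.00650 m/m

Total head at OW-9: h = -232.50 m (water level in the piezometer is the total head).
Pressure head at OW-12: ψ = P/(ρg) = 131×1000 / (1000 × 9.81) = 13.35 m.
Total head at OW-12: h = z + ψ = -240.53 + 13.35 = -227.18 m.
Head difference: h(OW-9) − h(OW-12) = -232.50 − (-227.18) = -5.32 m.
Hydraulic gradient: i = |Δh| / L = 5.32 / 819 = 0.00650.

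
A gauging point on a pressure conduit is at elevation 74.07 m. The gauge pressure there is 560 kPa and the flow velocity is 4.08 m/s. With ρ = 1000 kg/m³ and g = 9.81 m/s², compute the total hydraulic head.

Pressure head ψ = P/(ρg) = 560×1000 / (1000 × 9.81) = 57.08 m.
Velocity head = v²/(2g) = 4.08² / (2 × 9.81) = 0.848 m.
h = z + ψ + v²/(2g) = 74.07 + 57.08 + 0.848 = 132.00 m.

h ≈ 132.00 m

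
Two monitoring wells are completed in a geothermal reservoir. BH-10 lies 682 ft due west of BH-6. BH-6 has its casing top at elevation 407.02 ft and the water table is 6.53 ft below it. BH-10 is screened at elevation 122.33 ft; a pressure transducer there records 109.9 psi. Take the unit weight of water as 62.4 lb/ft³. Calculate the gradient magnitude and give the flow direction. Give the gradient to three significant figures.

i ≈ 0.0360; groundwater flows toward the west

Total head at BH-6: h = 407.02 − 6.53 = 400.49 ft.
Pressure head at BH-10: ψ = 144·P/γ = 144 × 109.9 / 62.4 = 253.62 ft.
Total head at BH-10: h = z + ψ = 122.33 + 253.62 = 375.95 ft.
Head difference: h(BH-6) − h(BH-10) = 400.49 − 375.95 = 24.54 ft.
Hydraulic gradient: i = |Δh| / L = 24.54 / 682 = 0.0360.
Flow is from higher to lower head: from BH-6 toward BH-10, i.e. toward the west.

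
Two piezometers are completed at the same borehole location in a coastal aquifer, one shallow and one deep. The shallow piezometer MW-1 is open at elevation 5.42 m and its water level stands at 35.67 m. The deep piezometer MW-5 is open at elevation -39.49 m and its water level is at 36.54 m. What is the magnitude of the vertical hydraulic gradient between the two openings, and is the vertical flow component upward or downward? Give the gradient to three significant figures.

|i_v| ≈ 0.0194; vertical flow is upward

Total head at MW-1: h = 35.67 m (water level in the standpipe).
Total head at MW-5: h = 36.54 m.
Δh = h(MW-1) − h(MW-5) = 35.67 − 36.54 = -0.87 m.
Vertical separation Δz = 5.42 − (-39.49) = 44.91 m.
|i_v| = |Δh| / Δz = 0.87 / 44.91 = 0.0194.
Head is higher in the deep piezometer, so vertical flow is upward (discharge condition).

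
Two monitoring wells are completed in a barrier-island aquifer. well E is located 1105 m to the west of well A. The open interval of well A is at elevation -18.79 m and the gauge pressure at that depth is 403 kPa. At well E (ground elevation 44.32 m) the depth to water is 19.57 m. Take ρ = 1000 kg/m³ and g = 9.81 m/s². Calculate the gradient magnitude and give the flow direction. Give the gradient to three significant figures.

Pressure head at well A: ψ = P/(ρg) = 403×1000 / (1000 × 9.81) = 41.08 m.
Total head at well A: h = z + ψ = -18.79 + 41.08 = 22.29 m.
Total head at well E: h = 44.32 − 19.57 = 24.75 m.
Head difference: h(well A) − h(well E) = 22.29 − 24.75 = -2.46 m.
Hydraulic gradient: i = |Δh| / L = 2.46 / 1105 = 0.00223.
Flow is from higher to lower head: from well E toward well A, i.e. toward the east.

i ≈ 0.00223; groundwater flows toward the east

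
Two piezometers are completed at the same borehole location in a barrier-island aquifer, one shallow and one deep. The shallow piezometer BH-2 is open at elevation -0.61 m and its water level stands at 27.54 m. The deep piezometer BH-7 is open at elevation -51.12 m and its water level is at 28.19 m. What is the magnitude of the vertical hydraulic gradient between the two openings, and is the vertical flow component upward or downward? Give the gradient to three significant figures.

Total head at BH-2: h = 27.54 m (water level in the standpipe).
Total head at BH-7: h = 28.19 m.
Δh = h(BH-2) − h(BH-7) = 27.54 − 28.19 = -0.65 m.
Vertical separation Δz = -0.61 − (-51.12) = 50.51 m.
|i_v| = |Δh| / Δz = 0.65 / 50.51 = 0.0129.
Head is higher in the deep piezometer, so vertical flow is upward (discharge condition).

|i_v| ≈ 0.0129; vertical flow is upward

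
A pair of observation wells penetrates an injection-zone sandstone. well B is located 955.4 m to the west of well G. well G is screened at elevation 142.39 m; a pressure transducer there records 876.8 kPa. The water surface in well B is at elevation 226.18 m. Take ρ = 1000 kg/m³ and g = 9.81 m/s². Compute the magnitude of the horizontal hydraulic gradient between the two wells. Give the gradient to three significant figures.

i ≈ 0.00585

Pressure head at well G: ψ = P/(ρg) = 876.8×1000 / (1000 × 9.81) = 89.38 m.
Total head at well G: h = z + ψ = 142.39 + 89.38 = 231.77 m.
Total head at well B: h = 226.18 m (water level in the piezometer is the total head).
Head difference: h(well G) − h(well B) = 231.77 − 226.18 = 5.59 m.
Hydraulic gradient: i = |Δh| / L = 5.59 / 955.4 = 0.00585.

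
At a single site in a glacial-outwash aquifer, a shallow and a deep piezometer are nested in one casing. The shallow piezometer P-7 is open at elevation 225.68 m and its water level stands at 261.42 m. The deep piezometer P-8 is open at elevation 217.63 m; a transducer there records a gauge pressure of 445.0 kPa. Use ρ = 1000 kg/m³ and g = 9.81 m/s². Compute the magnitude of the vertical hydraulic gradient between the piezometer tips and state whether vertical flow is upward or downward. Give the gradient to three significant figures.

Total head at P-7: h = 261.42 m (water level in the standpipe).
Pressure head at P-8: ψ = P/(ρg) = 445.0×1000 / (1000 × 9.81) = 45.36 m.
Total head at P-8: h = z + ψ = 217.63 + 45.36 = 262.99 m.
Δh = h(P-7) − h(P-8) = 261.42 − 262.99 = -1.57 m.
Vertical separation Δz = 225.68 − 217.63 = 8.05 m.
|i_v| = |Δh| / Δz = 1.57 / 8.05 = 0.195.
Head is higher in the deep piezometer, so vertical flow is upward (discharge condition).

|i_v| ≈ 0.195; vertical flow is upward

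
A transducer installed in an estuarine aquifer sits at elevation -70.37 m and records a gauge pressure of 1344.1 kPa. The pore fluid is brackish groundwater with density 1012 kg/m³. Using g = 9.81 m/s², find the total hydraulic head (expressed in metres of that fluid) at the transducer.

h ≈ 65.02 m

ψ = P/(ρg) = 1344.1×1000 / (1012 × 9.81) = 135.39 m.
h = z + ψ = -70.37 + 135.39 = 65.02 m.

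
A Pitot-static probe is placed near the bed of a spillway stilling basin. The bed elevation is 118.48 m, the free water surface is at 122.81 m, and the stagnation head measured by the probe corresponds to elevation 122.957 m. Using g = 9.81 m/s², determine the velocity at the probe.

Near the bed, under hydrostatic conditions, the piezometric head (z + ψ) equals the free-surface elevation, 122.81 m.
Velocity head = total − piezometric = 122.957 − 122.81 = 0.147 m.
v = √(2g·h_v) = √(2 × 9.81 × 0.147) = 1.70 m/s.

v ≈ 1.70 m/s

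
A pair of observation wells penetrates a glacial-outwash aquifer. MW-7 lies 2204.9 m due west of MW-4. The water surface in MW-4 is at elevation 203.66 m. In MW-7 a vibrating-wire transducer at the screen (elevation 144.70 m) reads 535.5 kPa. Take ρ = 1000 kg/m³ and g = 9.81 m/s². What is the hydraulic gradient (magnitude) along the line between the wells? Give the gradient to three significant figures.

Total head at MW-4: h = 203.66 m (water level in the piezometer is the total head).
Pressure head at MW-7: ψ = P/(ρg) = 535.5×1000 / (1000 × 9.81) = 54.59 m.
Total head at MW-7: h = z + ψ = 144.70 + 54.59 = 199.29 m.
Head difference: h(MW-4) − h(MW-7) = 203.66 − 199.29 = 4.37 m.
Hydraulic gradient: i = |Δh| / L = 4.37 / 2204.9 = 0.00198.

i ≈ 0.00198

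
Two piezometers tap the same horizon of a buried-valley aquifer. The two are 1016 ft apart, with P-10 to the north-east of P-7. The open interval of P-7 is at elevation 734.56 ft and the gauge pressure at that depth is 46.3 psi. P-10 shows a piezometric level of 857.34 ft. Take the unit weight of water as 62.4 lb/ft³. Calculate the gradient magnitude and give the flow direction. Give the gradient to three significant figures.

i ≈ 0.0157; groundwater flows toward the south-west

Pressure head at P-7: ψ = 144·P/γ = 144 × 46.3 / 62.4 = 106.85 ft.
Total head at P-7: h = z + ψ = 734.56 + 106.85 = 841.41 ft.
Total head at P-10: h = 857.34 ft (water level in the piezometer is the total head).
Head difference: h(P-7) − h(P-10) = 841.41 − 857.34 = -15.93 ft.
Hydraulic gradient: i = |Δh| / L = 15.93 / 1016 = 0.0157.
Flow is from higher to lower head: from P-10 toward P-7, i.e. toward the south-west.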